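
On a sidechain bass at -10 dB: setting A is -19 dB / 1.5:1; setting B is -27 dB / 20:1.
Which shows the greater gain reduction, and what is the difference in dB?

A: GR = 9 − 9/1.5 = 3 dB.
B: GR = 17 − 17/20 = 16.15 dB.
B applies 13.15 dB more gain reduction.

B, by 13.15 dB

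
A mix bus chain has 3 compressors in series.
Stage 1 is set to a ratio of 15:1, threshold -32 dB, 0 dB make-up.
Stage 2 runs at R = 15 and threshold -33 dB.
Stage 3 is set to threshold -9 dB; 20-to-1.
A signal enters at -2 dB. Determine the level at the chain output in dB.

-32.8 dB

Stage 1: overshoot 30 dB → 30/15 = 2 dB → -30 dB.
Stage 2: 3 dB above -33 dB, reduced 15:1 to 0.2 dB above → -32.8 dB.
Stage 3: below threshold (-32.8 ≤ -9); passes unchanged; output -32.8 dB.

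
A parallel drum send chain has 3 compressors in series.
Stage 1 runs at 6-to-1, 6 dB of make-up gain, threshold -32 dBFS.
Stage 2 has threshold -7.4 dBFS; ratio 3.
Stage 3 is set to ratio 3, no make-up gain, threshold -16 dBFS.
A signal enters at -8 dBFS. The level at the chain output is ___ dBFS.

-22 dBFS

Stage 1: -8 dBFS is 24 dB over -32 dBFS; at 6:1 that becomes 4 dB over, giving -28 dBFS; +6 dB make-up → -22 dBFS.
Stage 2: below threshold (-22 ≤ -7.4); passes unchanged; output -22 dBFS.
Stage 3: below threshold (-22 ≤ -16); passes unchanged; output -22 dBFS.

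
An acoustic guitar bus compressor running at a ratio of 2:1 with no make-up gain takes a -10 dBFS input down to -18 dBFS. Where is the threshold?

-26 dBFS

Let T be the threshold. Output overshoot = (input overshoot)/R, so -18 − T = (-10 − T)/2.
2·(-18 − T) = -10 − T → 1·T = -36 − (-10) = -26.
T = -26/1 = -26 dBFS.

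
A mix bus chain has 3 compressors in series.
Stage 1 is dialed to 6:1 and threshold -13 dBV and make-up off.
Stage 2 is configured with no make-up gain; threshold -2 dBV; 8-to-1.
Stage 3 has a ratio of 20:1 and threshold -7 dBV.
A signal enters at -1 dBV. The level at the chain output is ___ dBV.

Stage 1: overshoot 12 dB → 12/6 = 2 dB → -11 dBV.
Stage 2: -11 dBV ≤ -2 dBV, so stage 2 doesn't engage; output -11 dBV.
Stage 3: -11 dBV is at or below the -7 dBV threshold — no compression; output -11 dBV.

-11 dBV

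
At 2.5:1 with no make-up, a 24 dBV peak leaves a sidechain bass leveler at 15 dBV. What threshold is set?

9 dBV

Let T be the threshold. Output overshoot = (input overshoot)/R, so 15 − T = (24 − T)/2.5.
2.5·(15 − T) = 24 − T → 1.5·T = 37.5 − 24 = 13.5.
T = 13.5/1.5 = 9 dBV.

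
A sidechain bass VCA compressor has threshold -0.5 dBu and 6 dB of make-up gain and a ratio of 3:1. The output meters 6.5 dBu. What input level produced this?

2.5 dBu

Remove make-up: 6.5 − 6 = 0.5 dBu.
Post-compression overshoot = 0.5 − (-0.5) = 1 dB.
Before 3:1 compression the overshoot was 1 × 3 = 3 dB, so input = -0.5 + 3 = 2.5 dBu.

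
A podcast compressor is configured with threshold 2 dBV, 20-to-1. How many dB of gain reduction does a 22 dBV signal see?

19 dB

The signal is 20 dB above threshold.
At 20:1, output sits 20/20 = 1 dB above threshold.
So the signal is attenuated by 20 − 1 = 19 dB.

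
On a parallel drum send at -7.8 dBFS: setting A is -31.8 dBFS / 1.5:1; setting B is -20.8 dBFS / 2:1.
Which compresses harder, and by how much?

A, by 1.5 dB

A: GR = 24 − 24/1.5 = 8 dB.
B: GR = 13 − 13/2 = 6.5 dB.
A reduces 1.5 dB more.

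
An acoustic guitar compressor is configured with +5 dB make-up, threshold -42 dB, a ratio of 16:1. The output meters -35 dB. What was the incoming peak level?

Before make-up, the level was -35 − 5 = -40 dB.
Post-compression overshoot = -40 − (-42) = 2 dB.
Before 16:1 compression the overshoot was 2 × 16 = 32 dB, so input = -42 + 32 = -10 dB.

-10 dB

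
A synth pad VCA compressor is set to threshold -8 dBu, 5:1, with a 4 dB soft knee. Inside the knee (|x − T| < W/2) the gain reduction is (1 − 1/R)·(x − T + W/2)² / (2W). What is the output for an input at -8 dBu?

x − T + W/2 = -8 − (-8) + 2 = 2.
GR = (1 − 1/5) × 2² / 8 = 0.8 × 4 / 8 = 0.4 dB.
Output = -8 − 0.4 = -8.4 dBu.

-8.4 dBu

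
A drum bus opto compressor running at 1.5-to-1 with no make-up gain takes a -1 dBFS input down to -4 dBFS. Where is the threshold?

-10 dBFS

Gain reduction = -1 − (-4) = 3 dB; output overshoot = GR / (R − 1) = 3 / 0.5 = 6 dB.
Threshold = output − output overshoot = -4 − 6 = -10 dBFS.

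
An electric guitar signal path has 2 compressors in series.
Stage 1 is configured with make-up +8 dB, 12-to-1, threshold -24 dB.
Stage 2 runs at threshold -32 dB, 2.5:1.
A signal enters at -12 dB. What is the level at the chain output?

Stage 1: 12 dB above -24 dB, reduced 12:1 to 1 dB above → -23 dB; +8 dB make-up → -15 dB.
Stage 2: -15 dB is 17 dB over -32 dB; at 2.5:1 that becomes 6.8 dB over, giving -25.2 dB.

-25.2 dB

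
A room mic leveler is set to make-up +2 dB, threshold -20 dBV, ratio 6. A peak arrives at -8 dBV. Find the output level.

-16 dBV

The input is 12 dB above the -20 dBV threshold.
At 6:1 the overshoot is divided by 6, leaving 2 dB above threshold.
Output = -20 + 2 = -18 dBV; make-up adds 2 dB, giving -16 dBV.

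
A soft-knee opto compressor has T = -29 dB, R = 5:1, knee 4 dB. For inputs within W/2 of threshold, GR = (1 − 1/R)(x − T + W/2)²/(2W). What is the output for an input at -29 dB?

x − T + W/2 = -29 − (-29) + 2 = 2.
GR = (1 − 1/5) × 2² / 8 = 0.8 × 4 / 8 = 0.4 dB.
Output = -29 − 0.4 = -29.4 dB.

-29.4 dB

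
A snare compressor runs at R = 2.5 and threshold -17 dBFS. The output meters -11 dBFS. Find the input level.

Post-compression overshoot = -11 − (-17) = 6 dB.
Before 2.5:1 compression the overshoot was 6 × 2.5 = 15 dB, so input = -17 + 15 = -2 dBFS.

-2 dBFS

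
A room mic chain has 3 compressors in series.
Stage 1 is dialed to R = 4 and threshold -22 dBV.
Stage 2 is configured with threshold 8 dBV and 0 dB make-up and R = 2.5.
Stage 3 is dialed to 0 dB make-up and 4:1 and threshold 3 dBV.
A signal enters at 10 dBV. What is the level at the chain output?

Stage 1: 32 dB above -22 dBV, reduced 4:1 to 8 dB above → -14 dBV.
Stage 2: -14 dBV ≤ 8 dBV, so stage 2 doesn't engage; output -14 dBV.
Stage 3: below threshold (-14 ≤ 3); passes unchanged; output -14 dBV.

-14 dBV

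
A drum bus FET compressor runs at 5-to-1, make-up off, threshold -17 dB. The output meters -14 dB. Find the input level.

That's 3 dB above the -17 dB threshold.
Undo the ratio: input overshoot = 3 × 5 = 15 dB, giving input = -2 dB.

-2 dB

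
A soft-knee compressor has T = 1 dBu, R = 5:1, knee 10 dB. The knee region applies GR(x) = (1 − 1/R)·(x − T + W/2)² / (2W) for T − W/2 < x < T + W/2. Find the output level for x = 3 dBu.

x − T + W/2 = 3 − 1 + 5 = 7.
GR = (1 − 1/5) × 7² / 20 = 0.8 × 49 / 20 = 1.96 dB.
Output = 3 − 1.96 = 1.04 dBu.

1.04 dBu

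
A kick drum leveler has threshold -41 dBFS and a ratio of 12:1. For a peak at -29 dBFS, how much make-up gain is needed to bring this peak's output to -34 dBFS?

Overshoot 12 dB → 12/12 = 1 dB after compression, so the compressed level is -41 + 1 = -40 dBFS.
Make-up = target − compressed = -34 − (-40) = 6 dB.

6 dB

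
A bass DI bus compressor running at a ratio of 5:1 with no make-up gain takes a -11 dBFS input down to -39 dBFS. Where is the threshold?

-46 dBFS

Input is 35 dB above T (since output overshoot × R = input overshoot: (-39 − T)·5 = -11 − T gives T = -46 dBFS).
Check: -46 + (-11 − (-46))/5 = -46 + 7 = -39 dBFS. ✓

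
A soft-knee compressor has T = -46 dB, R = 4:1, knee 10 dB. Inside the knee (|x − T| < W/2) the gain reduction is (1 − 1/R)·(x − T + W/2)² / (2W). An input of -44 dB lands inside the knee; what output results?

-45.8375 dB

x − T + W/2 = -44 − (-46) + 5 = 7.
GR = (1 − 1/4) × 7² / 20 = 0.75 × 49 / 20 = 1.8375 dB.
Output = -44 − 1.8375 = -45.8375 dB.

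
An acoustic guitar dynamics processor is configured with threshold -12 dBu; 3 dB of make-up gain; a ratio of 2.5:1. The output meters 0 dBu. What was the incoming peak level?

Before make-up, the level was 0 − 3 = -3 dBu.
That's 9 dB above the -12 dBu threshold.
Input overshoot = R × output overshoot = 22.5 dB → input = -12 + 22.5 = 10.5 dBu.

10.5 dBu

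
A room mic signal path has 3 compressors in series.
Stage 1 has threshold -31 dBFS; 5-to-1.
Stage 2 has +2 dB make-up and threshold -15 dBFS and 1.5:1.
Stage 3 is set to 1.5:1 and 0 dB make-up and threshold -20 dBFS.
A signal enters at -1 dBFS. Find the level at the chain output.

Stage 1: overshoot 30 dB → 30/5 = 6 dB → -25 dBFS.
Stage 2: -25 dBFS ≤ -15 dBFS, so stage 2 doesn't engage; make-up brings it to -23 dBFS.
Stage 3: below threshold (-23 ≤ -20); passes unchanged; output -23 dBFS.

-23 dBFS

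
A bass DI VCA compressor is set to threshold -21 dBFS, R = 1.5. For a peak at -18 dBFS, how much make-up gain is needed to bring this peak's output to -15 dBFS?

Without make-up, output = threshold + overshoot/1.5 = -21 + 2 = -19 dBFS.
Gap to target: 4 dB.

4 dB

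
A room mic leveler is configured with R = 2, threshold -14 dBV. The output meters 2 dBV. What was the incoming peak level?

18 dBV

That's 16 dB above the -14 dBV threshold.
Undo the ratio: input overshoot = 16 × 2 = 32 dB, giving input = 18 dBV.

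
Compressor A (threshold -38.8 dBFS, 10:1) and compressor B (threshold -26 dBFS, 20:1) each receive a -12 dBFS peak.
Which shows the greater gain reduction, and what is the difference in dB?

A: 26.8 dB over, compressed to 2.68 dB over, so 24.12 dB of GR.
B: 14 dB over, compressed to 0.7 dB over, so 13.3 dB of GR.
Difference: 10.82 dB in favour of A.

A, by 10.82 dB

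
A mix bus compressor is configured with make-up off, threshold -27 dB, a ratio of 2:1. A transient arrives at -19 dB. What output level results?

-23 dB

Overshoot: -19 − (-27) = 8 dB.
The 8 dB excess becomes 4 dB after 2:1 reduction.
Output = -27 + 4 = -23 dB.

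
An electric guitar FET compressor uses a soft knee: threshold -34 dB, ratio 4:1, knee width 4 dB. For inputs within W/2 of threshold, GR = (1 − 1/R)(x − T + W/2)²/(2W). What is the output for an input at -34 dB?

x − T + W/2 = -34 − (-34) + 2 = 2.
GR = (1 − 1/4) × 2² / 8 = 0.75 × 4 / 8 = 0.375 dB.
Output = -34 − 0.375 = -34.375 dB.

-34.375 dB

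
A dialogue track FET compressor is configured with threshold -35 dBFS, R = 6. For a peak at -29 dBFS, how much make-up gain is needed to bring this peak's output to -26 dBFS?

Overshoot 6 dB → 6/6 = 1 dB after compression, so the compressed level is -35 + 1 = -34 dBFS.
Make-up = target − compressed = -26 − (-34) = 8 dB.

8 dB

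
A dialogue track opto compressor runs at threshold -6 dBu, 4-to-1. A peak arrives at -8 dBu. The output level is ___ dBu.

-8 dBu is 2 dB below the -6 dBu threshold, so no gain reduction is applied.
Output = input = -8 dBu.

-8 dBu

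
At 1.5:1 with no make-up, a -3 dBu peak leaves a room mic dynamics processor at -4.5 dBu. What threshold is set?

Gain reduction = -3 − (-4.5) = 1.5 dB; output overshoot = GR / (R − 1) = 1.5 / 0.5 = 3 dB.
Threshold = output − output overshoot = -4.5 − 3 = -7.5 dBu.

-7.5 dBu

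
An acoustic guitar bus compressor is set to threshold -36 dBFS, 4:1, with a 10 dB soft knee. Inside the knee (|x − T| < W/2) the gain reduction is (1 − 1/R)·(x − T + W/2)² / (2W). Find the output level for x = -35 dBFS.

x − T + W/2 = -35 − (-36) + 5 = 6.
GR = (1 − 1/4) × 6² / 20 = 0.75 × 36 / 20 = 1.35 dB.
Output = -35 − 1.35 = -36.35 dBFS.

-36.35 dBFS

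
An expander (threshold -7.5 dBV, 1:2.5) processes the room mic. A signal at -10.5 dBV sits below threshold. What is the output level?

-15 dBV

Below threshold, a 1:2.5 expander applies gain = (2.5−1)×(T − x) of attenuation.
(2.5−1) × 3 = 4.5 dB, so output = -10.5 − 4.5 = -15 dBV.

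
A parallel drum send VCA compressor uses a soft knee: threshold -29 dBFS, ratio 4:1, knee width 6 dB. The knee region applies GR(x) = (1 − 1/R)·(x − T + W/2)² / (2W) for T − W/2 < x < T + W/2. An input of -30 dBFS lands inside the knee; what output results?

x − T + W/2 = -30 − (-29) + 3 = 2.
GR = (1 − 1/4) × 2² / 12 = 0.75 × 4 / 12 = 0.25 dB.
Output = -30 − 0.25 = -30.25 dBFS.

-30.25 dBFS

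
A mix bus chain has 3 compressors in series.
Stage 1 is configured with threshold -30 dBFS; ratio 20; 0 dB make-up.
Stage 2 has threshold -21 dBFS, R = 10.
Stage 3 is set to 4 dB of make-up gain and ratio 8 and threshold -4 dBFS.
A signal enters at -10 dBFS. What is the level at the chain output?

-25 dBFS

Stage 1: overshoot 20 dB → 20/20 = 1 dB → -29 dBFS.
Stage 2: -29 dBFS ≤ -21 dBFS, so stage 2 doesn't engage; output -29 dBFS.
Stage 3: -29 dBFS ≤ -4 dBFS, so stage 3 doesn't engage; make-up brings it to -25 dBFS.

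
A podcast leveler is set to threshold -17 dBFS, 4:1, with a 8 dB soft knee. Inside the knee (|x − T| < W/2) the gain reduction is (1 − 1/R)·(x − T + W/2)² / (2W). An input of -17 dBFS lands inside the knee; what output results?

-17.75 dBFS

x − T + W/2 = -17 − (-17) + 4 = 4.
GR = (1 − 1/4) × 4² / 16 = 0.75 × 16 / 16 = 0.75 dB.
Output = -17 − 0.75 = -17.75 dBFS.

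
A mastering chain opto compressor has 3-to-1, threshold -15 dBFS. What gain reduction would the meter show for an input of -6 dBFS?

Overshoot = -6 − (-15) = 9 dB.
At 3:1, output sits 9/3 = 3 dB above threshold.
GR = overshoot in − overshoot out = 9 − 3 = 6 dB.

6 dB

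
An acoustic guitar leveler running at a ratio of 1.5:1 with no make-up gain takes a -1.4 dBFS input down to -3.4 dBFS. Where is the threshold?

Let T be the threshold. Output overshoot = (input overshoot)/R, so -3.4 − T = (-1.4 − T)/1.5.
1.5·(-3.4 − T) = -1.4 − T → 0.5·T = -5.1 − (-1.4) = -3.7.
T = -3.7/0.5 = -7.4 dBFS.

-7.4 dBFS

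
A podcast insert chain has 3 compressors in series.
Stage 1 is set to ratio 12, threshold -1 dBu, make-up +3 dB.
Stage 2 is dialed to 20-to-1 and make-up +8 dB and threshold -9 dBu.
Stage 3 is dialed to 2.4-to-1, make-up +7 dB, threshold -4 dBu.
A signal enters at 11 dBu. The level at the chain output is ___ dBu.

Stage 1: 12 dB above -1 dBu, reduced 12:1 to 1 dB above → 0 dBu; +3 dB make-up → 3 dBu.
Stage 2: overshoot 12 dB → 12/20 = 0.6 dB → -8.4 dBu; +8 dB make-up → -0.4 dBu.
Stage 3: -0.4 dBu is 3.6 dB over -4 dBu; at 2.4:1 that becomes 1.5 dB over, giving -2.5 dBu; +7 dB make-up → 4.5 dBu.

4.5 dBu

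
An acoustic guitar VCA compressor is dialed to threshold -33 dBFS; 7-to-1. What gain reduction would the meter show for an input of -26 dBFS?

6 dB

Overshoot = -26 − (-33) = 7 dB.
At 7:1, output sits 7/7 = 1 dB above threshold.
So the signal is attenuated by 7 − 1 = 6 dB.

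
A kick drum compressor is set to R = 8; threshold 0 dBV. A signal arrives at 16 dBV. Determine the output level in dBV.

16 dBV sits 16 dB over threshold.
8:1 compression reduces that to 16/8 = 2 dB over.
Output = 0 + 2 = 2 dBV.

2 dBV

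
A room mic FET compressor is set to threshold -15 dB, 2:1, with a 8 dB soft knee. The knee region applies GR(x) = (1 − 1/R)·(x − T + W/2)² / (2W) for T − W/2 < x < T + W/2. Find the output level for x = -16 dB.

-16.28125 dB

x − T + W/2 = -16 − (-15) + 4 = 3.
GR = (1 − 1/2) × 3² / 16 = 0.5 × 9 / 16 = 0.28125 dB.
Output = -16 − 0.28125 = -16.28125 dB.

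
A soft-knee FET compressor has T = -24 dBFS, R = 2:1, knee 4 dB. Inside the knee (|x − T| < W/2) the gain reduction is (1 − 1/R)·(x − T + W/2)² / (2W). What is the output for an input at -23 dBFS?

x − T + W/2 = -23 − (-24) + 2 = 3.
GR = (1 − 1/2) × 3² / 8 = 0.5 × 9 / 8 = 0.5625 dB.
Output = -23 − 0.5625 = -23.5625 dBFS.

-23.5625 dBFS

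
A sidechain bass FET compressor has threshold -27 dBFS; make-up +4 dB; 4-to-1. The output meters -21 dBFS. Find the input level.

Remove make-up: -21 − 4 = -25 dBFS.
Post-compression overshoot = -25 − (-27) = 2 dB.
Input overshoot = R × output overshoot = 8 dB → input = -27 + 8 = -19 dBFS.

-19 dBFS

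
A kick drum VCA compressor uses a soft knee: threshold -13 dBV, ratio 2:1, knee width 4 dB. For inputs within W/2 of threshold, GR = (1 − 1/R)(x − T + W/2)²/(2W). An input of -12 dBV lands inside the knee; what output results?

-12.5625 dBV

x − T + W/2 = -12 − (-13) + 2 = 3.
GR = (1 − 1/2) × 3² / 8 = 0.5 × 9 / 8 = 0.5625 dB.
Output = -12 − 0.5625 = -12.5625 dBV.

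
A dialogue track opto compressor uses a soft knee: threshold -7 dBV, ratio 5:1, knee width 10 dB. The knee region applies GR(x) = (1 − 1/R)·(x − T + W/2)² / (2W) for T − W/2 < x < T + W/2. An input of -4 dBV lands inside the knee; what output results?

-6.56 dBV

x − T + W/2 = -4 − (-7) + 5 = 8.
GR = (1 − 1/5) × 8² / 20 = 0.8 × 64 / 20 = 2.56 dB.
Output = -4 − 2.56 = -6.56 dBV.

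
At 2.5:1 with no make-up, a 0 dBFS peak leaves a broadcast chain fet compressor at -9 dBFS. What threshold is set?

-15 dBFS

Gain reduction = 0 − (-9) = 9 dB; output overshoot = GR / (R − 1) = 9 / 1.5 = 6 dB.
Threshold = output − output overshoot = -9 − 6 = -15 dBFS.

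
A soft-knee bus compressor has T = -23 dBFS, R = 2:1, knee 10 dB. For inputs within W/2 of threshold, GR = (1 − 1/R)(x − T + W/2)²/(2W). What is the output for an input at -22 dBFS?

x − T + W/2 = -22 − (-23) + 5 = 6.
GR = (1 − 1/2) × 6² / 20 = 0.5 × 36 / 20 = 0.9 dB.
Output = -22 − 0.9 = -22.9 dBFS.

-22.9 dBFS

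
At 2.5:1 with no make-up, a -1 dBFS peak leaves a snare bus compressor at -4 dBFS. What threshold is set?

-6 dBFS

Gain reduction = -1 − (-4) = 3 dB; output overshoot = GR / (R − 1) = 3 / 1.5 = 2 dB.
Threshold = output − output overshoot = -4 − 2 = -6 dBFS.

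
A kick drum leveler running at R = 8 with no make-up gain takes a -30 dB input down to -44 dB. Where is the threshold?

-46 dB

Gain reduction = -30 − (-44) = 14 dB; output overshoot = GR / (R − 1) = 14 / 7 = 2 dB.
Threshold = output − output overshoot = -44 − 2 = -46 dB.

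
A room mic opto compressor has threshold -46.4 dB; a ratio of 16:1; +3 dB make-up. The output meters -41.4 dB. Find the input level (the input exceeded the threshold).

Stripping the +3 dB make-up gives -44.4 dB at the gain stage.
That's 2 dB above the -46.4 dB threshold.
Undo the ratio: input overshoot = 2 × 16 = 32 dB, giving input = -14.4 dB.

-14.4 dB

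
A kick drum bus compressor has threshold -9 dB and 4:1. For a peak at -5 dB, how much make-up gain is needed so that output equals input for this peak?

The peak compresses to -9 + 4/4 = -8 dB.
To reach -5 dB requires -5 − (-8) = 3 dB of make-up.

3 dB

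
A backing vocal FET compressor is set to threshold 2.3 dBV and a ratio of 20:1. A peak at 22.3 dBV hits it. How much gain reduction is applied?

19 dB

The signal is 20 dB above threshold.
After 20:1 compression the overshoot becomes 20/20 = 1 dB.
So the signal is attenuated by 20 − 1 = 19 dB.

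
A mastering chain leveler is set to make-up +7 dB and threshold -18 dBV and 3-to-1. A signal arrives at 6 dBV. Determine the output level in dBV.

-3 dBV

Overshoot: 6 − (-18) = 24 dB.
The 24 dB excess becomes 8 dB after 3:1 reduction.
So the level is -18 + 8 = -10 dBV; make-up adds 7 dB, giving -3 dBV.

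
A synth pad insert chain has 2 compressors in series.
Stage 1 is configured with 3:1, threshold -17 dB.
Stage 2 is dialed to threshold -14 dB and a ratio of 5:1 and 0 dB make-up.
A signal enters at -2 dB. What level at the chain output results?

Stage 1: overshoot 15 dB → 15/3 = 5 dB → -12 dB.
Stage 2: overshoot 2 dB → 2/5 = 0.4 dB → -13.6 dB.

-13.6 dB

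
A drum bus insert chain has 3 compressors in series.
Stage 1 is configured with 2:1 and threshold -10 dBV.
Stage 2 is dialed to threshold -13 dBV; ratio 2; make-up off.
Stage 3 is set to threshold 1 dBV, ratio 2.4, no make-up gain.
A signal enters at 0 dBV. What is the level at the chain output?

Stage 1: 10 dB above -10 dBV, reduced 2:1 to 5 dB above → -5 dBV.
Stage 2: overshoot 8 dB → 8/2 = 4 dB → -9 dBV.
Stage 3: -9 dBV is at or below the 1 dBV threshold — no compression; output -9 dBV.

-9 dBV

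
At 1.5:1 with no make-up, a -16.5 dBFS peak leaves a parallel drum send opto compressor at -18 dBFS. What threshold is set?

-21 dBFS

Gain reduction = -16.5 − (-18) = 1.5 dB; output overshoot = GR / (R − 1) = 1.5 / 0.5 = 3 dB.
Threshold = output − output overshoot = -18 − 3 = -21 dBFS.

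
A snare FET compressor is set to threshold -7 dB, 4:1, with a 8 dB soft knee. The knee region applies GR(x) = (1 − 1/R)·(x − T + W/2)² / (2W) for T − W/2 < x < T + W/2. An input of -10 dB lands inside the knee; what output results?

-10.046875 dB

x − T + W/2 = -10 − (-7) + 4 = 1.
GR = (1 − 1/4) × 1² / 16 = 0.75 × 1 / 16 = 0.046875 dB.
Output = -10 − 0.046875 = -10.046875 dB.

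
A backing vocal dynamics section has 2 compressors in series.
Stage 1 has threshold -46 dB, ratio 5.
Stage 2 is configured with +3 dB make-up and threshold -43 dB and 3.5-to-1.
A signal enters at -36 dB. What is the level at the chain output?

Stage 1: overshoot 10 dB → 10/5 = 2 dB → -44 dB.
Stage 2: -44 dB ≤ -43 dB, so stage 2 doesn't engage; make-up brings it to -41 dB.

-41 dB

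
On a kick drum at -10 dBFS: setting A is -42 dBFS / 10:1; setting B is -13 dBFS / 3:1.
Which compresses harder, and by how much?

A, by 26.8 dB

A: 32 dB over, compressed to 3.2 dB over, so 28.8 dB of GR.
B: 3 dB over, compressed to 1 dB over, so 2 dB of GR.
A applies 26.8 dB more gain reduction.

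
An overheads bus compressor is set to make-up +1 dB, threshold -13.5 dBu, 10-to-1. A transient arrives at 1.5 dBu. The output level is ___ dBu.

The input is 15 dB above the -13.5 dBu threshold.
At 10:1 the overshoot is divided by 10, leaving 1.5 dB above threshold.
So the level is -13.5 + 1.5 = -12 dBu; make-up adds 1 dB, giving -11 dBu.

-11 dBu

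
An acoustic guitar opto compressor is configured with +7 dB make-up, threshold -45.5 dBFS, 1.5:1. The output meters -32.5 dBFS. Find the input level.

Before make-up, the level was -32.5 − 7 = -39.5 dBFS.
That's 6 dB above the -45.5 dBFS threshold.
Input overshoot = R × output overshoot = 9 dB → input = -45.5 + 9 = -36.5 dBFS.

-36.5 dBFS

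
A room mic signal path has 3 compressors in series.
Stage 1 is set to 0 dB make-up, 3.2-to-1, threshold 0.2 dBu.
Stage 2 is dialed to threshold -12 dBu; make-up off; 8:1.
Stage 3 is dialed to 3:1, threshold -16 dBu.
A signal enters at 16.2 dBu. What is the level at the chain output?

Stage 1: 16.2 dBu is 16 dB over 0.2 dBu; at 3.2:1 that becomes 5 dB over, giving 5.2 dBu.
Stage 2: overshoot 17.2 dB → 17.2/8 = 2.15 dB → -9.85 dBu.
Stage 3: 6.15 dB above -16 dBu, reduced 3:1 to 2.05 dB above → -13.95 dBu.

-13.95 dBu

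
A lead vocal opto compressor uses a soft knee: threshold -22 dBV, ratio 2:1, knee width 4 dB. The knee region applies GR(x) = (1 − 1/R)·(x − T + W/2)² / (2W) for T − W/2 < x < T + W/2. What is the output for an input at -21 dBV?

-21.5625 dBV

x − T + W/2 = -21 − (-22) + 2 = 3.
GR = (1 − 1/2) × 3² / 8 = 0.5 × 9 / 8 = 0.5625 dB.
Output = -21 − 0.5625 = -21.5625 dBV.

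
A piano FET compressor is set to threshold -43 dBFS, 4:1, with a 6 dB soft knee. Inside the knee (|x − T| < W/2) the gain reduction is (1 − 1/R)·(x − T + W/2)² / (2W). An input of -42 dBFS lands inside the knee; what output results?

-43 dBFS

x − T + W/2 = -42 − (-43) + 3 = 4.
GR = (1 − 1/4) × 4² / 12 = 0.75 × 16 / 12 = 1 dB.
Output = -42 − 1 = -43 dBFS.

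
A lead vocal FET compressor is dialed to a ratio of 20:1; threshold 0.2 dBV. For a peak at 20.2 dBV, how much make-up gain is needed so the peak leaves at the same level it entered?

The peak compresses to 0.2 + 20/20 = 1.2 dBV.
To reach 20.2 dBV requires 20.2 − 1.2 = 19 dB of make-up.

19 dB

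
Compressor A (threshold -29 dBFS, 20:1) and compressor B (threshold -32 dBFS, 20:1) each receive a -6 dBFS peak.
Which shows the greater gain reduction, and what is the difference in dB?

B, by 2.85 dB

A: overshoot 23 dB → output overshoot 1.15 dB → GR 21.85 dB.
B: overshoot 26 dB → output overshoot 1.3 dB → GR 24.7 dB.
Difference: 2.85 dB in favour of B.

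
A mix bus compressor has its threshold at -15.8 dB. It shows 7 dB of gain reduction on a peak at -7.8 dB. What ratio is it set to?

Input overshoot = -7.8 − (-15.8) = 8 dB.
Output overshoot = 8 − 7 = 1 dB.
Ratio = input overshoot / output overshoot = 8 / 1 = 8.

8:1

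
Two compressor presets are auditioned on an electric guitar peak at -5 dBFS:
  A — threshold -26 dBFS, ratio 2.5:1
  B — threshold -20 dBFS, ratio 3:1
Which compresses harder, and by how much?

A: 21 dB over, compressed to 8.4 dB over, so 12.6 dB of GR.
B: 15 dB over, compressed to 5 dB over, so 10 dB of GR.
Difference: 2.6 dB in favour of A.

A, by 2.6 dB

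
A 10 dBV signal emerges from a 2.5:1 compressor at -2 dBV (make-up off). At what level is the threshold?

Gain reduction = 10 − (-2) = 12 dB; output overshoot = GR / (R − 1) = 12 / 1.5 = 8 dB.
Threshold = output − output overshoot = -2 − 8 = -10 dBV.

-10 dBV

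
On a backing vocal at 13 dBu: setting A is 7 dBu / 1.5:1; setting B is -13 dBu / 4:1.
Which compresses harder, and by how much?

B, by 17.5 dB

A: 6 dB over, compressed to 4 dB over, so 2 dB of GR.
B: 26 dB over, compressed to 6.5 dB over, so 19.5 dB of GR.
Difference: 17.5 dB in favour of B.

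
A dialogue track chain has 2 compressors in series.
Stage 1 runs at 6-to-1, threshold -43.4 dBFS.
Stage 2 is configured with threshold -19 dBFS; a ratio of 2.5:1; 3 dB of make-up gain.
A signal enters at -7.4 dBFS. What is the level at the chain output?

-34.4 dBFS

Stage 1: -7.4 dBFS is 36 dB over -43.4 dBFS; at 6:1 that becomes 6 dB over, giving -37.4 dBFS.
Stage 2: -37.4 dBFS is at or below the -19 dBFS threshold — no compression; make-up brings it to -34.4 dBFS.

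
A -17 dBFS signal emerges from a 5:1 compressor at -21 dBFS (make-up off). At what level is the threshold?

-22 dBFS

Let T be the threshold. Output overshoot = (input overshoot)/R, so -21 − T = (-17 − T)/5.
5·(-21 − T) = -17 − T → 4·T = -105 − (-17) = -88.
T = -88/4 = -22 dBFS.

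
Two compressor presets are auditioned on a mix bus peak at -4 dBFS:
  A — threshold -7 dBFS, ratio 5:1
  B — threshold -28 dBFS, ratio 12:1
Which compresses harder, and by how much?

B, by 19.6 dB

A: 3 dB over, compressed to 0.6 dB over, so 2.4 dB of GR.
B: 24 dB over, compressed to 2 dB over, so 22 dB of GR.
Difference: 19.6 dB in favour of B.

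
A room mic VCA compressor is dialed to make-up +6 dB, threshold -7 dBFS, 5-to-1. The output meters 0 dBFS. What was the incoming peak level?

-2 dBFS

Remove make-up: 0 − 6 = -6 dBFS.
The compressed level sits -6 − (-7) = 1 dB over threshold.
Undo the ratio: input overshoot = 1 × 5 = 5 dB, giving input = -2 dBFS.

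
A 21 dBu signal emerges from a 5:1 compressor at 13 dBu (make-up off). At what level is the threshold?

Input is 10 dB above T (since output overshoot × R = input overshoot: (13 − T)·5 = 21 − T gives T = 11 dBu).
Check: 11 + (21 − 11)/5 = 11 + 2 = 13 dBu. ✓

11 dBu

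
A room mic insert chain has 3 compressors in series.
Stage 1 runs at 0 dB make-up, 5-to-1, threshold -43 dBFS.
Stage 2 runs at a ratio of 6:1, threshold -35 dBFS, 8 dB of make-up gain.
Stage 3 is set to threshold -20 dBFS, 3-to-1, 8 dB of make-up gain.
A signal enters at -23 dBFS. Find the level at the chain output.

Stage 1: overshoot 20 dB → 20/5 = 4 dB → -39 dBFS.
Stage 2: -39 dBFS is at or below the -35 dBFS threshold — no compression; make-up brings it to -31 dBFS.
Stage 3: -31 dBFS is at or below the -20 dBFS threshold — no compression; make-up brings it to -23 dBFS.

-23 dBFS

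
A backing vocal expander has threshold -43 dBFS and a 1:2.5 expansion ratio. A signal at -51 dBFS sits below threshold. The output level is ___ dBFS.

Undershoot = (-43) − (-51) = 8 dB.
At 1:2.5, that expands to 20 dB under threshold.
Output = -43 − 20 = -63 dBFS.

-63 dBFS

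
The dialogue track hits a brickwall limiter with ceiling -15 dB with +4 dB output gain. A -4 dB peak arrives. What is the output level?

At ∞:1, everything above -15 dB is held at the ceiling.
Output gain then adds 4 dB: -15 + 4 = -11 dB.

-11 dB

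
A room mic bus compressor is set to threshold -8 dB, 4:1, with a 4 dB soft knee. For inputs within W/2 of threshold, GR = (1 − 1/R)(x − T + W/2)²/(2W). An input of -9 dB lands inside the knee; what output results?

-9.09375 dB

x − T + W/2 = -9 − (-8) + 2 = 1.
GR = (1 − 1/4) × 1² / 8 = 0.75 × 1 / 8 = 0.09375 dB.
Output = -9 − 0.09375 = -9.09375 dB.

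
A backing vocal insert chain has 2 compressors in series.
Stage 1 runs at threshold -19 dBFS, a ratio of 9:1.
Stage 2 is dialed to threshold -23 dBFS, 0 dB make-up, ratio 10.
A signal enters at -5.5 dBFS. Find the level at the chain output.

-22.45 dBFS

Stage 1: overshoot 13.5 dB → 13.5/9 = 1.5 dB → -17.5 dBFS.
Stage 2: -17.5 dBFS is 5.5 dB over -23 dBFS; at 10:1 that becomes 0.55 dB over, giving -22.45 dBFS.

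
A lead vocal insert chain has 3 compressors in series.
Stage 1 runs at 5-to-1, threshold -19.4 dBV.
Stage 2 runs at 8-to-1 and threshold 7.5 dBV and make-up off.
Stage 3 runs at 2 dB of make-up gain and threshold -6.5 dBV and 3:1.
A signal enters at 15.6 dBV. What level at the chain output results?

-10.4 dBV

Stage 1: 35 dB above -19.4 dBV, reduced 5:1 to 7 dB above → -12.4 dBV.
Stage 2: -12.4 dBV ≤ 7.5 dBV, so stage 2 doesn't engage; output -12.4 dBV.
Stage 3: -12.4 dBV is at or below the -6.5 dBV threshold — no compression; make-up brings it to -10.4 dBV.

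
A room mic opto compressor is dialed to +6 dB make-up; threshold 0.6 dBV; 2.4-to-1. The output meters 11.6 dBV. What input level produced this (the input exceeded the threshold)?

Remove make-up: 11.6 − 6 = 5.6 dBV.
Post-compression overshoot = 5.6 − 0.6 = 5 dB.
Input overshoot = R × output overshoot = 12 dB → input = 0.6 + 12 = 12.6 dBV.

12.6 dBV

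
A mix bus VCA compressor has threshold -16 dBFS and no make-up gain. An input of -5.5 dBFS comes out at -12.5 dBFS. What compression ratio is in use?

Input overshoot = -5.5 − (-16) = 10.5 dB; output overshoot = -12.5 − (-16) = 3.5 dB.
Ratio = 10.5 / 3.5 = 3.

3:1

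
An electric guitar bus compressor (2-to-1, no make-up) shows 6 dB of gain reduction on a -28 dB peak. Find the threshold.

Gain reduction = -28 − (-34) = 6 dB; output overshoot = GR / (R − 1) = 6 / 1 = 6 dB.
Threshold = output − output overshoot = -34 − 6 = -40 dB.

-40 dB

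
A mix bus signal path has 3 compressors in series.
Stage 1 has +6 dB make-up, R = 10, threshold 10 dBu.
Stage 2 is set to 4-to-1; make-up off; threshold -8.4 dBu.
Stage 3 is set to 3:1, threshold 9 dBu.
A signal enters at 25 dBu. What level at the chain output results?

Stage 1: 15 dB above 10 dBu, reduced 10:1 to 1.5 dB above → 11.5 dBu; +6 dB make-up → 17.5 dBu.
Stage 2: 17.5 dBu is 25.9 dB over -8.4 dBu; at 4:1 that becomes 6.475 dB over, giving -1.925 dBu.
Stage 3: -1.925 dBu ≤ 9 dBu, so stage 3 doesn't engage; output -1.925 dBu.

-1.925 dBu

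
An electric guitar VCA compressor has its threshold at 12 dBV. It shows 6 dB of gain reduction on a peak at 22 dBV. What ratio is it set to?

2.5:1

Input overshoot = 22 − 12 = 10 dB.
Output overshoot = 10 − 6 = 4 dB.
Ratio = input overshoot / output overshoot = 10 / 4 = 2.5.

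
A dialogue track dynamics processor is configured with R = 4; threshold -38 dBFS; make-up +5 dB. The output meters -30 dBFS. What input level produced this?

-26 dBFS

Remove make-up: -30 − 5 = -35 dBFS.
That's 3 dB above the -38 dBFS threshold.
Undo the ratio: input overshoot = 3 × 4 = 12 dB, giving input = -26 dBFS.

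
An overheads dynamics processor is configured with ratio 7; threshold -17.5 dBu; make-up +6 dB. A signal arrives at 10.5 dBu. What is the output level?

The input is 28 dB above the -17.5 dBu threshold.
The 28 dB excess becomes 4 dB after 7:1 reduction.
Output = -17.5 + 4 = -13.5 dBu; make-up adds 6 dB, giving -7.5 dBu.

-7.5 dBu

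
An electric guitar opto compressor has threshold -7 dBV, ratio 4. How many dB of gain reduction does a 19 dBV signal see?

19 dBV exceeds the threshold by 26 dB.
A 4:1 ratio leaves 6.5 dB of that excess.
So the signal is attenuated by 26 − 6.5 = 19.5 dB.

19.5 dB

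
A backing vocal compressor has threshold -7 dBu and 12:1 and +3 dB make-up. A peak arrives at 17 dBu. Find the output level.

-2 dBu

Overshoot: 17 − (-7) = 24 dB.
12:1 compression reduces that to 24/12 = 2 dB over.
That puts the output at -5 dBu; make-up adds 3 dB, giving -2 dBu.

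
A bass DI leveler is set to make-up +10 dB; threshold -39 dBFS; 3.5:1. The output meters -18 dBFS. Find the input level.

Remove make-up: -18 − 10 = -28 dBFS.
That's 11 dB above the -39 dBFS threshold.
Undo the ratio: input overshoot = 11 × 3.5 = 38.5 dB, giving input = -0.5 dBFS.

-0.5 dBFS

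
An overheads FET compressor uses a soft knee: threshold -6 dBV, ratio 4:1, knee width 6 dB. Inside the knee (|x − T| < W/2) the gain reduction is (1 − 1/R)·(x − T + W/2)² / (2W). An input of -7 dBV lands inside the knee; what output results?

x − T + W/2 = -7 − (-6) + 3 = 2.
GR = (1 − 1/4) × 2² / 12 = 0.75 × 4 / 12 = 0.25 dB.
Output = -7 − 0.25 = -7.25 dBV.

-7.25 dBV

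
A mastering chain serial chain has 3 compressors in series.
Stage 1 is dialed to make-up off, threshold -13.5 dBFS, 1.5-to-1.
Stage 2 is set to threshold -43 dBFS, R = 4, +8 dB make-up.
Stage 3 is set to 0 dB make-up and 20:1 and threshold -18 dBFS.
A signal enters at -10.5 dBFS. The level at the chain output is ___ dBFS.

Stage 1: 3 dB above -13.5 dBFS, reduced 1.5:1 to 2 dB above → -11.5 dBFS.
Stage 2: -11.5 dBFS is 31.5 dB over -43 dBFS; at 4:1 that becomes 7.875 dB over, giving -35.125 dBFS; +8 dB make-up → -27.125 dBFS.
Stage 3: below threshold (-27.125 ≤ -18); passes unchanged; output -27.125 dBFS.

-27.125 dBFS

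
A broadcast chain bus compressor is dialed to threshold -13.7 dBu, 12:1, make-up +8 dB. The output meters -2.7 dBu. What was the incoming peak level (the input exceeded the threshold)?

Before make-up, the level was -2.7 − 8 = -10.7 dBu.
That's 3 dB above the -13.7 dBu threshold.
Undo the ratio: input overshoot = 3 × 12 = 36 dB, giving input = 22.3 dBu.

22.3 dBu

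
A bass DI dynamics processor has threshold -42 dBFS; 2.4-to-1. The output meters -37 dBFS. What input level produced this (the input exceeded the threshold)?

The compressed level sits -37 − (-42) = 5 dB over threshold.
Undo the ratio: input overshoot = 5 × 2.4 = 12 dB, giving input = -30 dBFS.

-30 dBFS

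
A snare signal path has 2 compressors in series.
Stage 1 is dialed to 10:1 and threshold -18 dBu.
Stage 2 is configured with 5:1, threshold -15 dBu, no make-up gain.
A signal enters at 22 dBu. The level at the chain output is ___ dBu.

-14.8 dBu

Stage 1: 40 dB above -18 dBu, reduced 10:1 to 4 dB above → -14 dBu.
Stage 2: -14 dBu is 1 dB over -15 dBu; at 5:1 that becomes 0.2 dB over, giving -14.8 dBu.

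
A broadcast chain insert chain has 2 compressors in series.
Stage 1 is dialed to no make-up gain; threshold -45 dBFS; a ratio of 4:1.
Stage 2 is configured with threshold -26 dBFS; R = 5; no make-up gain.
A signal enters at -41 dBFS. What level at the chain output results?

Stage 1: 4 dB above -45 dBFS, reduced 4:1 to 1 dB above → -44 dBFS.
Stage 2: -44 dBFS ≤ -26 dBFS, so stage 2 doesn't engage; output -44 dBFS.

-44 dBFS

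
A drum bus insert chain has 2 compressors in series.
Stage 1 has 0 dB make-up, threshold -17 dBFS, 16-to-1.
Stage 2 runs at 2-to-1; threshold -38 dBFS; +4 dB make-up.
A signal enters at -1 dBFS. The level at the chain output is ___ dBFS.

Stage 1: overshoot 16 dB → 16/16 = 1 dB → -16 dBFS.
Stage 2: -16 dBFS is 22 dB over -38 dBFS; at 2:1 that becomes 11 dB over, giving -27 dBFS; +4 dB make-up → -23 dBFS.

-23 dBFS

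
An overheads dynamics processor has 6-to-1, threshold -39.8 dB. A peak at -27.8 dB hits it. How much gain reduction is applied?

The signal is 12 dB above threshold.
A 6:1 ratio leaves 2 dB of that excess.
So the signal is attenuated by 12 − 2 = 10 dB.

10 dB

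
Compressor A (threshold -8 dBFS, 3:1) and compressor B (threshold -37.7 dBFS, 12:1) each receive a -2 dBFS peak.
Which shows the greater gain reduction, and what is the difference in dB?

B, by 28.725 dB

A: GR = 6 − 6/3 = 4 dB.
B: GR = 35.7 − 35.7/12 = 32.725 dB.
Difference: 28.725 dB in favour of B.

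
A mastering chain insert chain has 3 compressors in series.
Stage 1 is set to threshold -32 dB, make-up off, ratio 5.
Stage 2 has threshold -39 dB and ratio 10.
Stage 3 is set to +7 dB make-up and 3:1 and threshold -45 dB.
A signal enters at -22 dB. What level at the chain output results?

Stage 1: 10 dB above -32 dB, reduced 5:1 to 2 dB above → -30 dB.
Stage 2: 9 dB above -39 dB, reduced 10:1 to 0.9 dB above → -38.1 dB.
Stage 3: 6.9 dB above -45 dB, reduced 3:1 to 2.3 dB above → -42.7 dB; +7 dB make-up → -35.7 dB.

-35.7 dB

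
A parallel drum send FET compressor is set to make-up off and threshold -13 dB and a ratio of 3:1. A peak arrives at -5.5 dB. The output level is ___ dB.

-5.5 dB sits 7.5 dB over threshold.
At 3:1 the overshoot is divided by 3, leaving 2.5 dB above threshold.
That puts the output at -10.5 dB.

-10.5 dB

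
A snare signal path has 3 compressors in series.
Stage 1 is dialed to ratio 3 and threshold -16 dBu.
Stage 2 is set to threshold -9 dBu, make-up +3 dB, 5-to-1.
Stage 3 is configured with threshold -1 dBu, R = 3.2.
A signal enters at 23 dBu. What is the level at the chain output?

Stage 1: 23 dBu is 39 dB over -16 dBu; at 3:1 that becomes 13 dB over, giving -3 dBu.
Stage 2: -3 dBu is 6 dB over -9 dBu; at 5:1 that becomes 1.2 dB over, giving -7.8 dBu; +3 dB make-up → -4.8 dBu.
Stage 3: -4.8 dBu is at or below the -1 dBu threshold — no compression; output -4.8 dBu.

-4.8 dBu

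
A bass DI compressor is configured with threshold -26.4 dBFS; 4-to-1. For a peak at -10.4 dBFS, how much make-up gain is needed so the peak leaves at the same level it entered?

Overshoot 16 dB → 16/4 = 4 dB after compression, so the compressed level is -26.4 + 4 = -22.4 dBFS.
Make-up = target − compressed = -10.4 − (-22.4) = 12 dB.

12 dB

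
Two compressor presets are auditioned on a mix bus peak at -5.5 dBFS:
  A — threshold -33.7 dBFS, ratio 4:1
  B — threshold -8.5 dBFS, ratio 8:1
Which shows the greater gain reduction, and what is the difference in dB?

A: overshoot 28.2 dB → output overshoot 7.05 dB → GR 21.15 dB.
B: overshoot 3 dB → output overshoot 0.375 dB → GR 2.625 dB.
A applies 18.525 dB more gain reduction.

A, by 18.525 dB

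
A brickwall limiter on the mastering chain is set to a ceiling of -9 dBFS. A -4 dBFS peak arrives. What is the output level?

-9 dBFS

A brickwall limiter is an ∞:1 compressor: any input above the ceiling is clamped to -9 dBFS.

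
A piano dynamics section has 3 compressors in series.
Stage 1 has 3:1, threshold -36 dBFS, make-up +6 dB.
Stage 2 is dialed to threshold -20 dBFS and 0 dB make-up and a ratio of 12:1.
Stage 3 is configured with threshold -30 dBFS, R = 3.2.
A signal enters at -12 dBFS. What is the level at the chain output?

-27.5 dBFS

Stage 1: -12 dBFS is 24 dB over -36 dBFS; at 3:1 that becomes 8 dB over, giving -28 dBFS; +6 dB make-up → -22 dBFS.
Stage 2: -22 dBFS is at or below the -20 dBFS threshold — no compression; output -22 dBFS.
Stage 3: -22 dBFS is 8 dB over -30 dBFS; at 3.2:1 that becomes 2.5 dB over, giving -27.5 dBFS.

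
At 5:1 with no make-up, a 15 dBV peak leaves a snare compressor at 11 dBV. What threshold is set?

Let T be the threshold. Output overshoot = (input overshoot)/R, so 11 − T = (15 − T)/5.
5·(11 − T) = 15 − T → 4·T = 55 − 15 = 40.
T = 40/4 = 10 dBV.

10 dBV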